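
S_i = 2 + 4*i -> [2, 6, 10, 14, 18]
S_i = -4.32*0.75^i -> [-4.32, -3.24, -2.43, -1.82, -1.37]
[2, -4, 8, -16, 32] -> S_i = 2*-2^i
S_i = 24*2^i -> [24, 48, 96, 192, 384]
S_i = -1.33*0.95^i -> [-1.33, -1.26, -1.2, -1.14, -1.08]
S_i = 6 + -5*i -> [6, 1, -4, -9, -14]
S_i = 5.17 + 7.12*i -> [5.17, 12.29, 19.41, 26.53, 33.65]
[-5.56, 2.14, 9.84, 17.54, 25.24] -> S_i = -5.56 + 7.70*i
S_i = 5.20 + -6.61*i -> [5.2, -1.41, -8.02, -14.63, -21.24]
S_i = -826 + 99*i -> [-826, -727, -628, -529, -430]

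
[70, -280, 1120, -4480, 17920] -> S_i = 70*-4^i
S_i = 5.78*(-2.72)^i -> [5.78, -15.72, 42.76, -116.31, 316.38]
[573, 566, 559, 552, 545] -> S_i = 573 + -7*i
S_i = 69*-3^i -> [69, -207, 621, -1863, 5589]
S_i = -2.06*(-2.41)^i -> [-2.06, 4.96, -11.96, 28.83, -69.49]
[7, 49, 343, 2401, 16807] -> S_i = 7*7^i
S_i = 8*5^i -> [8, 40, 200, 1000, 5000]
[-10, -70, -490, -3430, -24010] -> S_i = -10*7^i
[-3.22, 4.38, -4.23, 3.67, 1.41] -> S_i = Random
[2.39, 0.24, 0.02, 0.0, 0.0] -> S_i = 2.39*0.10^i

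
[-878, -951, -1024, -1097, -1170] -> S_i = -878 + -73*i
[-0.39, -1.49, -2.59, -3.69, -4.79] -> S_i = -0.39 + -1.10*i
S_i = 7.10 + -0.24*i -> [7.1, 6.86, 6.62, 6.38, 6.14]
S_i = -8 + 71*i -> [-8, 63, 134, 205, 276]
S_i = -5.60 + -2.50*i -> [-5.6, -8.1, -10.6, -13.1, -15.6]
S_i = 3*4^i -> [3, 12, 48, 192, 768]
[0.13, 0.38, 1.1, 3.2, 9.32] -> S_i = 0.13*2.91^i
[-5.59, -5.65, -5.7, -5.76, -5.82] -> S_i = -5.59*1.01^i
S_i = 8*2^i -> [8, 16, 32, 64, 128]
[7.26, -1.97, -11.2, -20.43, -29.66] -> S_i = 7.26 + -9.23*i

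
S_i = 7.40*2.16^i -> [7.4, 15.98, 34.53, 74.57, 161.08]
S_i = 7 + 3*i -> [7, 10, 13, 16, 19]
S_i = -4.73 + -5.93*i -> [-4.73, -10.66, -16.59, -22.52, -28.45]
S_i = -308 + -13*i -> [-308, -321, -334, -347, -360]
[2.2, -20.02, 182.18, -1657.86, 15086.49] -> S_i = 2.20*(-9.10)^i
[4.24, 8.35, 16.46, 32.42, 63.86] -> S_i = 4.24*1.97^i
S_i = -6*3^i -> [-6, -18, -54, -162, -486]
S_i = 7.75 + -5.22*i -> [7.75, 2.53, -2.69, -7.91, -13.13]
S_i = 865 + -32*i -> [865, 833, 801, 769, 737]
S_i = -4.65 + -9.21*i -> [-4.65, -13.86, -23.07, -32.28, -41.49]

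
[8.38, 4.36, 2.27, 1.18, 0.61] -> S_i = 8.38*0.52^i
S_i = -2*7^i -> [-2, -14, -98, -686, -4802]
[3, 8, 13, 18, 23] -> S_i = 3 + 5*i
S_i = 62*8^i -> [62, 496, 3968, 31744, 253952]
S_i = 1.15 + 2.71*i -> [1.15, 3.86, 6.57, 9.28, 11.99]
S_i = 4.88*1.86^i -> [4.88, 9.08, 16.88, 31.4, 58.41]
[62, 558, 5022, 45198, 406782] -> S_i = 62*9^i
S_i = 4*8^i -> [4, 32, 256, 2048, 16384]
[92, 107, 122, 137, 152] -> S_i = 92 + 15*i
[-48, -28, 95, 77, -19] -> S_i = Random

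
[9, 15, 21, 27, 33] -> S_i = 9 + 6*i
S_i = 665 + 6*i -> [665, 671, 677, 683, 689]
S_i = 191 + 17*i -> [191, 208, 225, 242, 259]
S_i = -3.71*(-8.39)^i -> [-3.71, 31.13, -261.15, 2191.09, -18383.23]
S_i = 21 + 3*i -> [21, 24, 27, 30, 33]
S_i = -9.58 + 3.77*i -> [-9.58, -5.81, -2.04, 1.73, 5.5]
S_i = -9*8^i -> [-9, -72, -576, -4608, -36864]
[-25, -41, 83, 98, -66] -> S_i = Random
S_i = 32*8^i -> [32, 256, 2048, 16384, 131072]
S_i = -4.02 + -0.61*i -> [-4.02, -4.63, -5.24, -5.85, -6.46]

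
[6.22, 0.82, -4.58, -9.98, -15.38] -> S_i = 6.22 + -5.40*i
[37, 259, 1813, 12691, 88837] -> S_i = 37*7^i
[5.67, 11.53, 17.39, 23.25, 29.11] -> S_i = 5.67 + 5.86*i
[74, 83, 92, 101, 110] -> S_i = 74 + 9*i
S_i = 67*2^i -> [67, 134, 268, 536, 1072]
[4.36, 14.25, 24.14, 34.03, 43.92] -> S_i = 4.36 + 9.89*i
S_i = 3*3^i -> [3, 9, 27, 81, 243]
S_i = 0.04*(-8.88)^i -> [0.04, -0.36, 3.15, -28.01, 248.72]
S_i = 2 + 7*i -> [2, 9, 16, 23, 30]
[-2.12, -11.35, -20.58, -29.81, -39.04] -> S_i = -2.12 + -9.23*i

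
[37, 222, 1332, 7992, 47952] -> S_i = 37*6^i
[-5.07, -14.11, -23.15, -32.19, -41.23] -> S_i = -5.07 + -9.04*i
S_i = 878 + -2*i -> [878, 876, 874, 872, 870]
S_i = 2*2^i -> [2, 4, 8, 16, 32]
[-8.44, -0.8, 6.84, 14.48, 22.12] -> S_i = -8.44 + 7.64*i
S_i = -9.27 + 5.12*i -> [-9.27, -4.15, 0.97, 6.09, 11.21]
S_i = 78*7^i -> [78, 546, 3822, 26754, 187278]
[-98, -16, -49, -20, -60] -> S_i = Random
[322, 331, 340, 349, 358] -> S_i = 322 + 9*i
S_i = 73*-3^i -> [73, -219, 657, -1971, 5913]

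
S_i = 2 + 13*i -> [2, 15, 28, 41, 54]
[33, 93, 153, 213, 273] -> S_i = 33 + 60*i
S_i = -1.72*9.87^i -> [-1.72, -16.98, -167.56, -1653.79, -16322.89]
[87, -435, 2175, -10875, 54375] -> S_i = 87*-5^i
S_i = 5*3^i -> [5, 15, 45, 135, 405]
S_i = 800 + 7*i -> [800, 807, 814, 821, 828]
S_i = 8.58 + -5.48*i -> [8.58, 3.1, -2.38, -7.86, -13.34]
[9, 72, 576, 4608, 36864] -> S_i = 9*8^i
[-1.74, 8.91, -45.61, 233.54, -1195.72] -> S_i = -1.74*(-5.12)^i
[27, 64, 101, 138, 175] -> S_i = 27 + 37*i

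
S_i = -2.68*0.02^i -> [-2.68, -0.05, -0.0, -0.0, -0.0]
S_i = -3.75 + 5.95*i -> [-3.75, 2.2, 8.15, 14.1, 20.05]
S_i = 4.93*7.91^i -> [4.93, 39.0, 308.46, 2439.92, 19299.8]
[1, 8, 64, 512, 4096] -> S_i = 1*8^i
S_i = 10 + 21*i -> [10, 31, 52, 73, 94]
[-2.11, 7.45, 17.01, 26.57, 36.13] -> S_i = -2.11 + 9.56*i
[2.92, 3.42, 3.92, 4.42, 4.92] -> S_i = 2.92 + 0.50*i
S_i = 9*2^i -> [9, 18, 36, 72, 144]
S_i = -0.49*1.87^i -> [-0.49, -0.92, -1.71, -3.2, -5.99]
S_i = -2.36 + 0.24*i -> [-2.36, -2.12, -1.88, -1.64, -1.4]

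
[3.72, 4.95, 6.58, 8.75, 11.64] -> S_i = 3.72*1.33^i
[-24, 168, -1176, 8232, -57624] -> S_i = -24*-7^i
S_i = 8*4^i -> [8, 32, 128, 512, 2048]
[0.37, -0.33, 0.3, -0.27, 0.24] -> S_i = 0.37*(-0.90)^i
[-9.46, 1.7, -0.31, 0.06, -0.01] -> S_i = -9.46*(-0.18)^i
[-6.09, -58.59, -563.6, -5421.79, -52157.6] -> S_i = -6.09*9.62^i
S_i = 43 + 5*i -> [43, 48, 53, 58, 63]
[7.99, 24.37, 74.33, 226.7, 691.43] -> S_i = 7.99*3.05^i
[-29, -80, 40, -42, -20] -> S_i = Random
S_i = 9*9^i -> [9, 81, 729, 6561, 59049]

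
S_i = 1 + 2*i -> [1, 3, 5, 7, 9]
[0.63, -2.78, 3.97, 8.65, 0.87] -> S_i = Random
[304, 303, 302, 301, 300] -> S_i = 304 + -1*i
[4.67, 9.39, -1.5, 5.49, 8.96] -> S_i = Random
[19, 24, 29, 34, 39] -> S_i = 19 + 5*i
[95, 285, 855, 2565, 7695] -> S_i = 95*3^i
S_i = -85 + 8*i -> [-85, -77, -69, -61, -53]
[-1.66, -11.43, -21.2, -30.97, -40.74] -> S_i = -1.66 + -9.77*i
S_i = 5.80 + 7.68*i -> [5.8, 13.48, 21.16, 28.84, 36.52]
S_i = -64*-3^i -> [-64, 192, -576, 1728, -5184]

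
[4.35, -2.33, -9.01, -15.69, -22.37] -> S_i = 4.35 + -6.68*i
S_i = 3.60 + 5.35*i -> [3.6, 8.95, 14.3, 19.65, 25.0]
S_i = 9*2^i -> [9, 18, 36, 72, 144]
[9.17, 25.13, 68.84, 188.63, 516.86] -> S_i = 9.17*2.74^i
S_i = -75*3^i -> [-75, -225, -675, -2025, -6075]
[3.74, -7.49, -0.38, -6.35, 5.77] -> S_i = Random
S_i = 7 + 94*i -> [7, 101, 195, 289, 383]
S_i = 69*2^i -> [69, 138, 276, 552, 1104]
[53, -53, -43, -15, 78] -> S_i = Random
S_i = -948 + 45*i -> [-948, -903, -858, -813, -768]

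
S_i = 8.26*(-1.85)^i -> [8.26, -15.28, 28.27, -52.3, 96.75]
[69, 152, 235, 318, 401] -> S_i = 69 + 83*i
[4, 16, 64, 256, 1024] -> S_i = 4*4^i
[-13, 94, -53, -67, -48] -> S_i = Random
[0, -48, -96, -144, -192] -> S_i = 0 + -48*i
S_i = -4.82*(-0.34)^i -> [-4.82, 1.64, -0.56, 0.19, -0.06]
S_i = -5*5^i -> [-5, -25, -125, -625, -3125]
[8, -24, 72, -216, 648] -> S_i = 8*-3^i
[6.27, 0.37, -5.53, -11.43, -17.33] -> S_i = 6.27 + -5.90*i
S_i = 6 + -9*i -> [6, -3, -12, -21, -30]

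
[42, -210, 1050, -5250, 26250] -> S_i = 42*-5^i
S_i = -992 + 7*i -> [-992, -985, -978, -971, -964]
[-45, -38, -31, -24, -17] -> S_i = -45 + 7*i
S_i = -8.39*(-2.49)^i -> [-8.39, 20.89, -52.02, 129.53, -322.52]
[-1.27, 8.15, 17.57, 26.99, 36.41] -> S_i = -1.27 + 9.42*i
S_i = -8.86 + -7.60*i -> [-8.86, -16.46, -24.06, -31.66, -39.26]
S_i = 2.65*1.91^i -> [2.65, 5.06, 9.67, 18.46, 35.27]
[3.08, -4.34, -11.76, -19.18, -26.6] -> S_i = 3.08 + -7.42*i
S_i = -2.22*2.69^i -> [-2.22, -5.97, -16.06, -43.21, -116.24]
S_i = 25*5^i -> [25, 125, 625, 3125, 15625]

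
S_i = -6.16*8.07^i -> [-6.16, -49.71, -401.17, -3237.44, -26126.12]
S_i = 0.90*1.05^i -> [0.9, 0.94, 0.99, 1.04, 1.09]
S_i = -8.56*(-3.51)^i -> [-8.56, 30.05, -105.46, 370.16, -1299.28]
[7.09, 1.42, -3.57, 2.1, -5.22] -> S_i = Random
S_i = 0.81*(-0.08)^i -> [0.81, -0.06, 0.01, -0.0, 0.0]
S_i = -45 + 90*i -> [-45, 45, 135, 225, 315]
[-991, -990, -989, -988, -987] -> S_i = -991 + 1*i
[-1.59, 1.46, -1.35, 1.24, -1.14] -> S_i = -1.59*(-0.92)^i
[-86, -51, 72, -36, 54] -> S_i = Random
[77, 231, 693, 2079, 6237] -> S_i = 77*3^i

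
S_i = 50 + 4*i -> [50, 54, 58, 62, 66]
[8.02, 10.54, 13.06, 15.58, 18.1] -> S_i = 8.02 + 2.52*i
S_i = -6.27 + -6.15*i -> [-6.27, -12.42, -18.57, -24.72, -30.87]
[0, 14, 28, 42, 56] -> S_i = 0 + 14*i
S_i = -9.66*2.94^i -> [-9.66, -28.4, -83.5, -245.48, -721.72]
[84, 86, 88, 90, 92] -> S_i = 84 + 2*i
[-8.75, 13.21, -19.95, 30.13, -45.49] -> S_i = -8.75*(-1.51)^i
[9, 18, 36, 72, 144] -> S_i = 9*2^i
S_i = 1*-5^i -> [1, -5, 25, -125, 625]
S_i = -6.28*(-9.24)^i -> [-6.28, 58.03, -536.17, 4954.22, -45777.02]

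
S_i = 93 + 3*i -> [93, 96, 99, 102, 105]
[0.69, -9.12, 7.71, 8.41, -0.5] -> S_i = Random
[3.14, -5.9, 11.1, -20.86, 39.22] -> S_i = 3.14*(-1.88)^i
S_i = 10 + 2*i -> [10, 12, 14, 16, 18]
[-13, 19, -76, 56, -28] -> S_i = Random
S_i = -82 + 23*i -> [-82, -59, -36, -13, 10]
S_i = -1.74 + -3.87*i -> [-1.74, -5.61, -9.48, -13.35, -17.22]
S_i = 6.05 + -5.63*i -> [6.05, 0.42, -5.21, -10.84, -16.47]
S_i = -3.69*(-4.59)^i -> [-3.69, 16.94, -77.74, 356.83, -1637.86]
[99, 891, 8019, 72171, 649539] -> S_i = 99*9^i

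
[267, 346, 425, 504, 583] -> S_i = 267 + 79*i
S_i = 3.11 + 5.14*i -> [3.11, 8.25, 13.39, 18.53, 23.67]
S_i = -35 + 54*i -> [-35, 19, 73, 127, 181]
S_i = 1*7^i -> [1, 7, 49, 343, 2401]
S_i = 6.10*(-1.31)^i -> [6.1, -7.99, 10.47, -13.71, 17.96]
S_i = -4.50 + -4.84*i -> [-4.5, -9.34, -14.18, -19.02, -23.86]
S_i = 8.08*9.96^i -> [8.08, 80.48, 801.55, 7983.43, 79514.94]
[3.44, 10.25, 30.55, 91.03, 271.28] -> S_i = 3.44*2.98^i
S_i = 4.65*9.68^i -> [4.65, 45.01, 435.72, 4217.73, 40827.65]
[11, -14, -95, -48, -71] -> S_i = Random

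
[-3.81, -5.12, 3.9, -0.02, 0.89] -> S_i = Random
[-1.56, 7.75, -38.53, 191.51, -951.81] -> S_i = -1.56*(-4.97)^i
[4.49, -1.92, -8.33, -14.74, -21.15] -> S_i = 4.49 + -6.41*i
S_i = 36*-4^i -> [36, -144, 576, -2304, 9216]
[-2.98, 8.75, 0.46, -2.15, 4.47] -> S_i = Random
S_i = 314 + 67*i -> [314, 381, 448, 515, 582]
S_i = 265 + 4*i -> [265, 269, 273, 277, 281]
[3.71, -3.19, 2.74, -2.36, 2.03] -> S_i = 3.71*(-0.86)^i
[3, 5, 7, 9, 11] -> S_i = 3 + 2*i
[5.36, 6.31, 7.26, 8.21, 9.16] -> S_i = 5.36 + 0.95*i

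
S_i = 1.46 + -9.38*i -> [1.46, -7.92, -17.3, -26.68, -36.06]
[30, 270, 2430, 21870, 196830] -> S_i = 30*9^i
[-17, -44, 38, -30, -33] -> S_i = Random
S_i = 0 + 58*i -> [0, 58, 116, 174, 232]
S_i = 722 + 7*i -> [722, 729, 736, 743, 750]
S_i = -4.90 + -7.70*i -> [-4.9, -12.6, -20.3, -28.0, -35.7]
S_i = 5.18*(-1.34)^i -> [5.18, -6.94, 9.3, -12.46, 16.7]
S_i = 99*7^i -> [99, 693, 4851, 33957, 237699]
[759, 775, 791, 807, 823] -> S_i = 759 + 16*i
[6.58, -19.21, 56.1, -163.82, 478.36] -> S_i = 6.58*(-2.92)^i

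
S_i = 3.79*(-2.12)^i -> [3.79, -8.03, 17.03, -36.11, 76.56]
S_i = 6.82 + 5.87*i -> [6.82, 12.69, 18.56, 24.43, 30.3]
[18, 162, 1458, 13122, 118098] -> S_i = 18*9^i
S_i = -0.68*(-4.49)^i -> [-0.68, 3.05, -13.71, 61.55, -276.37]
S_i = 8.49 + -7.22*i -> [8.49, 1.27, -5.95, -13.17, -20.39]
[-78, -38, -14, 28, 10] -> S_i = Random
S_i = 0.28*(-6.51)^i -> [0.28, -1.82, 11.87, -77.25, 502.9]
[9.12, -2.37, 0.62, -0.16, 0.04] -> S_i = 9.12*(-0.26)^i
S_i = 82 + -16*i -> [82, 66, 50, 34, 18]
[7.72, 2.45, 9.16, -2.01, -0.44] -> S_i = Random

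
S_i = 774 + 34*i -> [774, 808, 842, 876, 910]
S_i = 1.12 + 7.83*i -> [1.12, 8.95, 16.78, 24.61, 32.44]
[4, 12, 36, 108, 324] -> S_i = 4*3^i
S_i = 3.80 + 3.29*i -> [3.8, 7.09, 10.38, 13.67, 16.96]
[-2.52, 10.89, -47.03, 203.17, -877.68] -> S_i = -2.52*(-4.32)^i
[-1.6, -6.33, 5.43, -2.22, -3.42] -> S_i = Random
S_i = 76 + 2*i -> [76, 78, 80, 82, 84]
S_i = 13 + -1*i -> [13, 12, 11, 10, 9]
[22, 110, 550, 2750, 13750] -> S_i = 22*5^i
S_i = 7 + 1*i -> [7, 8, 9, 10, 11]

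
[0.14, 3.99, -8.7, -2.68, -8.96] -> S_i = Random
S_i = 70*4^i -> [70, 280, 1120, 4480, 17920]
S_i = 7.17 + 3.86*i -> [7.17, 11.03, 14.89, 18.75, 22.61]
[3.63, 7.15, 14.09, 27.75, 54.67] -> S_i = 3.63*1.97^i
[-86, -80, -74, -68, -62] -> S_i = -86 + 6*i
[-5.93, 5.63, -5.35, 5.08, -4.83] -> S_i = -5.93*(-0.95)^i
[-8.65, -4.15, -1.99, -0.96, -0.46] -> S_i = -8.65*0.48^i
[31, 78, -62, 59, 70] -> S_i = Random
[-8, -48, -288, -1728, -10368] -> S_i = -8*6^i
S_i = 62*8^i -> [62, 496, 3968, 31744, 253952]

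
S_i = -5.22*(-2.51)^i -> [-5.22, 13.1, -32.89, 82.55, -207.19]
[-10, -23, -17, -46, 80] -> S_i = Random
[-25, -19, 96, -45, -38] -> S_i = Random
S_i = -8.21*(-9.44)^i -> [-8.21, 77.5, -731.62, 6906.52, -65197.53]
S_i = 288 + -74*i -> [288, 214, 140, 66, -8]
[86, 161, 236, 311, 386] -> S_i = 86 + 75*i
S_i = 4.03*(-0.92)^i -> [4.03, -3.71, 3.41, -3.14, 2.89]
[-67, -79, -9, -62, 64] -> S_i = Random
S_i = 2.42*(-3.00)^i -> [2.42, -7.26, 21.78, -65.34, 196.02]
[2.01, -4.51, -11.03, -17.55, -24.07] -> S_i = 2.01 + -6.52*i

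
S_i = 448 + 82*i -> [448, 530, 612, 694, 776]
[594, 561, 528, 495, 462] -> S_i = 594 + -33*i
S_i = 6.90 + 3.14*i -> [6.9, 10.04, 13.18, 16.32, 19.46]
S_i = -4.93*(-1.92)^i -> [-4.93, 9.47, -18.17, 34.89, -67.0]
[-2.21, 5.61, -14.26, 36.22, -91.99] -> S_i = -2.21*(-2.54)^i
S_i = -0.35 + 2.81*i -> [-0.35, 2.46, 5.27, 8.08, 10.89]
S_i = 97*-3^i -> [97, -291, 873, -2619, 7857]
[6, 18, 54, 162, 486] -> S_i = 6*3^i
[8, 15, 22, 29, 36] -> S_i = 8 + 7*i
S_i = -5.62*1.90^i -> [-5.62, -10.68, -20.29, -38.55, -73.24]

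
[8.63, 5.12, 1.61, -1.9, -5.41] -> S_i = 8.63 + -3.51*i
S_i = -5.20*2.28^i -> [-5.2, -11.86, -27.03, -61.63, -140.52]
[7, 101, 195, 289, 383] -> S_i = 7 + 94*i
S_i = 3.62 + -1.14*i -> [3.62, 2.48, 1.34, 0.2, -0.94]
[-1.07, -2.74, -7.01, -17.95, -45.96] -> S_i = -1.07*2.56^i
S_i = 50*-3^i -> [50, -150, 450, -1350, 4050]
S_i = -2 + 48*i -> [-2, 46, 94, 142, 190]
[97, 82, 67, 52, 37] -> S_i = 97 + -15*i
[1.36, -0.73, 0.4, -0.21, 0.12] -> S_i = 1.36*(-0.54)^i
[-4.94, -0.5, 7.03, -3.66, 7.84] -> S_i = Random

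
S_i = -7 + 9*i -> [-7, 2, 11, 20, 29]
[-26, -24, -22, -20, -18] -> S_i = -26 + 2*i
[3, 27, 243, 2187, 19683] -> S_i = 3*9^i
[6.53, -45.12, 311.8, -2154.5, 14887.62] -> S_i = 6.53*(-6.91)^i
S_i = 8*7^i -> [8, 56, 392, 2744, 19208]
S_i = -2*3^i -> [-2, -6, -18, -54, -162]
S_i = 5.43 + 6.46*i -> [5.43, 11.89, 18.35, 24.81, 31.27]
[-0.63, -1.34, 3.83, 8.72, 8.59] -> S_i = Random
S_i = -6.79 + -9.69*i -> [-6.79, -16.48, -26.17, -35.86, -45.55]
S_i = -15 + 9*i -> [-15, -6, 3, 12, 21]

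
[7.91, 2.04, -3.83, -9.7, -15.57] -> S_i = 7.91 + -5.87*i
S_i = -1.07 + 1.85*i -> [-1.07, 0.78, 2.63, 4.48, 6.33]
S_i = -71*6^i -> [-71, -426, -2556, -15336, -92016]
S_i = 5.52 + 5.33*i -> [5.52, 10.85, 16.18, 21.51, 26.84]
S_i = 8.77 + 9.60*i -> [8.77, 18.37, 27.97, 37.57, 47.17]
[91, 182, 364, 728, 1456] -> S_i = 91*2^i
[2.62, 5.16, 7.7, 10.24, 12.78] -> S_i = 2.62 + 2.54*i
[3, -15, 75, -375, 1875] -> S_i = 3*-5^i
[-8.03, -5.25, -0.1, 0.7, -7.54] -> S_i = Random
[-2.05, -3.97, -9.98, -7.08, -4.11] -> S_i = Random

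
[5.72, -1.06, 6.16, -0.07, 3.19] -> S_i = Random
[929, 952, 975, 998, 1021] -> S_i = 929 + 23*i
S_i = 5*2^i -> [5, 10, 20, 40, 80]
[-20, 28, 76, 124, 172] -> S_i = -20 + 48*i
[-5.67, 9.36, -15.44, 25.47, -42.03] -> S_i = -5.67*(-1.65)^i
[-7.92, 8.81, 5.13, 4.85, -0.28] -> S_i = Random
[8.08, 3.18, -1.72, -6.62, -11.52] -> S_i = 8.08 + -4.90*i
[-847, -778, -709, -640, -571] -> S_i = -847 + 69*i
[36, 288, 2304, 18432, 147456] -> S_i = 36*8^i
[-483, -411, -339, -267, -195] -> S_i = -483 + 72*i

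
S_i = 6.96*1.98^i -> [6.96, 13.78, 27.29, 54.03, 106.97]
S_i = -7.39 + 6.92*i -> [-7.39, -0.47, 6.45, 13.37, 20.29]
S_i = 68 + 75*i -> [68, 143, 218, 293, 368]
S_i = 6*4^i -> [6, 24, 96, 384, 1536]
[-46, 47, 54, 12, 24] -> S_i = Random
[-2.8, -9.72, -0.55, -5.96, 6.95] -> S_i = Random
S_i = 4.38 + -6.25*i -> [4.38, -1.87, -8.12, -14.37, -20.62]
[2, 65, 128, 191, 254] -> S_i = 2 + 63*i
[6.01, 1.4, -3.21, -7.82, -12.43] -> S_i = 6.01 + -4.61*i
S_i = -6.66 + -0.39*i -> [-6.66, -7.05, -7.44, -7.83, -8.22]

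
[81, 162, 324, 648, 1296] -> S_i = 81*2^i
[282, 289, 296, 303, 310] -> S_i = 282 + 7*i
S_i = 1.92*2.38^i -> [1.92, 4.57, 10.88, 25.88, 61.6]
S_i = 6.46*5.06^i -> [6.46, 32.69, 165.4, 836.92, 4234.82]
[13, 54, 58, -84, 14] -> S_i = Random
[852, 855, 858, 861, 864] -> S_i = 852 + 3*i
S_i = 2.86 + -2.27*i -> [2.86, 0.59, -1.68, -3.95, -6.22]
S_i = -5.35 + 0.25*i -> [-5.35, -5.1, -4.85, -4.6, -4.35]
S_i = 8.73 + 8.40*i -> [8.73, 17.13, 25.53, 33.93, 42.33]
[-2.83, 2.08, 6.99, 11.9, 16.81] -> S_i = -2.83 + 4.91*i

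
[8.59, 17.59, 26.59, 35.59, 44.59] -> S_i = 8.59 + 9.00*i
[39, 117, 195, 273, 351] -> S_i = 39 + 78*i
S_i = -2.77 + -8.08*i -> [-2.77, -10.85, -18.93, -27.01, -35.09]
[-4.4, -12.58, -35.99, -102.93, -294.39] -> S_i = -4.40*2.86^i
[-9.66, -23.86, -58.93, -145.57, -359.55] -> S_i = -9.66*2.47^i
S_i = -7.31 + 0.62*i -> [-7.31, -6.69, -6.07, -5.45, -4.83]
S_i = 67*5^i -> [67, 335, 1675, 8375, 41875]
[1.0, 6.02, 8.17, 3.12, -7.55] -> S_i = Random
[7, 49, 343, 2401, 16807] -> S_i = 7*7^i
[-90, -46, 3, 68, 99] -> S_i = Random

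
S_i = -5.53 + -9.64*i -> [-5.53, -15.17, -24.81, -34.45, -44.09]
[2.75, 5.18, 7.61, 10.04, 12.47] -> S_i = 2.75 + 2.43*i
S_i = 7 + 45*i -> [7, 52, 97, 142, 187]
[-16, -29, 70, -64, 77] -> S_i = Random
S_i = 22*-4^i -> [22, -88, 352, -1408, 5632]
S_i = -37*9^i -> [-37, -333, -2997, -26973, -242757]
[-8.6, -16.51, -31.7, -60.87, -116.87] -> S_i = -8.60*1.92^i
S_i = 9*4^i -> [9, 36, 144, 576, 2304]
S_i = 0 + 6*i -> [0, 6, 12, 18, 24]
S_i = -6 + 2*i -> [-6, -4, -2, 0, 2]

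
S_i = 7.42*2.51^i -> [7.42, 18.62, 46.75, 117.33, 294.51]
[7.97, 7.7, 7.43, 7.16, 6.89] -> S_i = 7.97 + -0.27*i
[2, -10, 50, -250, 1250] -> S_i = 2*-5^i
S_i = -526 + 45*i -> [-526, -481, -436, -391, -346]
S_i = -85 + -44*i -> [-85, -129, -173, -217, -261]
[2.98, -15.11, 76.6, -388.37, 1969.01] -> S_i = 2.98*(-5.07)^i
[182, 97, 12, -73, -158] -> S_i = 182 + -85*i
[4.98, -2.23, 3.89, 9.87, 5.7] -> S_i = Random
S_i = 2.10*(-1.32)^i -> [2.1, -2.77, 3.66, -4.83, 6.38]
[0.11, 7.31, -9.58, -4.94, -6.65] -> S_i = Random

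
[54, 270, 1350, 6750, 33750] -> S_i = 54*5^i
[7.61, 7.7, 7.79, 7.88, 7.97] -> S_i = 7.61 + 0.09*i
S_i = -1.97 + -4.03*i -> [-1.97, -6.0, -10.03, -14.06, -18.09]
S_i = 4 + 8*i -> [4, 12, 20, 28, 36]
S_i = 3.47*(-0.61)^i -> [3.47, -2.12, 1.29, -0.79, 0.48]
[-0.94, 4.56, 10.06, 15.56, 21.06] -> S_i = -0.94 + 5.50*i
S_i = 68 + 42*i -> [68, 110, 152, 194, 236]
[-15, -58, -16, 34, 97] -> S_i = Random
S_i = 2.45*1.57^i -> [2.45, 3.85, 6.04, 9.48, 14.89]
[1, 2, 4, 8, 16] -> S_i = 1*2^i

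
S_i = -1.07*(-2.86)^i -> [-1.07, 3.06, -8.75, 25.03, -71.59]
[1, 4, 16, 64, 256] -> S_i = 1*4^i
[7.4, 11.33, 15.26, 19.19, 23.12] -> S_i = 7.40 + 3.93*i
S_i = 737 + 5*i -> [737, 742, 747, 752, 757]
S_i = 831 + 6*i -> [831, 837, 843, 849, 855]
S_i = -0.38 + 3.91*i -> [-0.38, 3.53, 7.44, 11.35, 15.26]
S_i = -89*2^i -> [-89, -178, -356, -712, -1424]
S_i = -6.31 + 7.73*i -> [-6.31, 1.42, 9.15, 16.88, 24.61]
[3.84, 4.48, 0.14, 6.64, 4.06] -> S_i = Random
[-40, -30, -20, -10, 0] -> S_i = -40 + 10*i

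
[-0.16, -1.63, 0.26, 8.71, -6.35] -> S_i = Random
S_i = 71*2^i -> [71, 142, 284, 568, 1136]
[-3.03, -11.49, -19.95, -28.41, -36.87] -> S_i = -3.03 + -8.46*i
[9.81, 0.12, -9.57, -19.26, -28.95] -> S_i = 9.81 + -9.69*i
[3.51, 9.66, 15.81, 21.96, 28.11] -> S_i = 3.51 + 6.15*i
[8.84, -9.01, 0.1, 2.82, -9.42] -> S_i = Random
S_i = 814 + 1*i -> [814, 815, 816, 817, 818]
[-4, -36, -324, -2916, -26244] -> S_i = -4*9^i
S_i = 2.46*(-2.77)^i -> [2.46, -6.81, 18.88, -52.28, 144.83]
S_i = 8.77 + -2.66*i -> [8.77, 6.11, 3.45, 0.79, -1.87]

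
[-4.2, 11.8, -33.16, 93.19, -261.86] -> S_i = -4.20*(-2.81)^i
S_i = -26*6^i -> [-26, -156, -936, -5616, -33696]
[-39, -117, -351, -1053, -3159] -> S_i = -39*3^i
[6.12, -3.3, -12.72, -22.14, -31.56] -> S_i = 6.12 + -9.42*i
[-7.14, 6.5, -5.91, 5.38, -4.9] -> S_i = -7.14*(-0.91)^i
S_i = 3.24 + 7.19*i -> [3.24, 10.43, 17.62, 24.81, 32.0]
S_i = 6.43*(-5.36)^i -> [6.43, -34.46, 184.73, -990.16, 5307.26]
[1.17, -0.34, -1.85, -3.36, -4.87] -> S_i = 1.17 + -1.51*i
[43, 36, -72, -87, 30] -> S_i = Random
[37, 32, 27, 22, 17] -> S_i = 37 + -5*i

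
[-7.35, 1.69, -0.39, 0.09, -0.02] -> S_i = -7.35*(-0.23)^i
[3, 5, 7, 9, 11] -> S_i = 3 + 2*i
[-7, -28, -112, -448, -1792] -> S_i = -7*4^i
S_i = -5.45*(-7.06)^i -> [-5.45, 38.48, -271.65, 1917.83, -13539.9]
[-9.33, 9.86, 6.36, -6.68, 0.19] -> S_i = Random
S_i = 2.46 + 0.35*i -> [2.46, 2.81, 3.16, 3.51, 3.86]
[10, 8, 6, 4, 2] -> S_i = 10 + -2*i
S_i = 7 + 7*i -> [7, 14, 21, 28, 35]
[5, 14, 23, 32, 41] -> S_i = 5 + 9*i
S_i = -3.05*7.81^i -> [-3.05, -23.82, -186.04, -1452.96, -11347.6]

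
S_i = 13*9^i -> [13, 117, 1053, 9477, 85293]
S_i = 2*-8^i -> [2, -16, 128, -1024, 8192]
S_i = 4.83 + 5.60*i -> [4.83, 10.43, 16.03, 21.63, 27.23]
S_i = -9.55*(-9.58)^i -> [-9.55, 91.49, -876.46, 8396.53, -80438.77]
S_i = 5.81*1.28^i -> [5.81, 7.44, 9.52, 12.18, 15.6]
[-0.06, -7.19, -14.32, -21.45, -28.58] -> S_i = -0.06 + -7.13*i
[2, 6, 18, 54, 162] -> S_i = 2*3^i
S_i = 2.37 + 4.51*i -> [2.37, 6.88, 11.39, 15.9, 20.41]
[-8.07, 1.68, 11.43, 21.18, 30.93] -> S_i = -8.07 + 9.75*i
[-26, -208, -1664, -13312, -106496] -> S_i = -26*8^i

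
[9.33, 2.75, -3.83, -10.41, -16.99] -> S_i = 9.33 + -6.58*i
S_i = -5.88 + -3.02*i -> [-5.88, -8.9, -11.92, -14.94, -17.96]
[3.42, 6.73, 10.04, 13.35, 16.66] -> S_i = 3.42 + 3.31*i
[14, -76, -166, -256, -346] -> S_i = 14 + -90*i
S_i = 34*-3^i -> [34, -102, 306, -918, 2754]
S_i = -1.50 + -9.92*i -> [-1.5, -11.42, -21.34, -31.26, -41.18]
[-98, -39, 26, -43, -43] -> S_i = Random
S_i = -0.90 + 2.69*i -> [-0.9, 1.79, 4.48, 7.17, 9.86]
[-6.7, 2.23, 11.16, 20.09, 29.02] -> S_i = -6.70 + 8.93*i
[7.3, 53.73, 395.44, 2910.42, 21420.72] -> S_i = 7.30*7.36^i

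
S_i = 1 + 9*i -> [1, 10, 19, 28, 37]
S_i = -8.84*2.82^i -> [-8.84, -24.93, -70.3, -198.24, -559.05]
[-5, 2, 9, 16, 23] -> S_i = -5 + 7*i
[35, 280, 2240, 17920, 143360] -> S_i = 35*8^i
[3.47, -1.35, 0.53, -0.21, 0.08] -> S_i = 3.47*(-0.39)^i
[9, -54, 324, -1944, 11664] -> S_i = 9*-6^i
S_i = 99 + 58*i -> [99, 157, 215, 273, 331]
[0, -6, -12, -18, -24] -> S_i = 0 + -6*i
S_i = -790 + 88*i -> [-790, -702, -614, -526, -438]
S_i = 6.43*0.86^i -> [6.43, 5.53, 4.76, 4.09, 3.52]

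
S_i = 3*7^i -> [3, 21, 147, 1029, 7203]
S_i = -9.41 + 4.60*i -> [-9.41, -4.81, -0.21, 4.39, 8.99]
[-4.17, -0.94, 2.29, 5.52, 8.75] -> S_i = -4.17 + 3.23*i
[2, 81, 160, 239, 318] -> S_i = 2 + 79*i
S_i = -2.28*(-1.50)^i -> [-2.28, 3.42, -5.13, 7.69, -11.54]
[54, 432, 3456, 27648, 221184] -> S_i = 54*8^i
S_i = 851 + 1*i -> [851, 852, 853, 854, 855]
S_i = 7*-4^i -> [7, -28, 112, -448, 1792]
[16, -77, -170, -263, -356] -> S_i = 16 + -93*i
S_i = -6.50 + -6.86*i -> [-6.5, -13.36, -20.22, -27.08, -33.94]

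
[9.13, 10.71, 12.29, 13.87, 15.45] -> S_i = 9.13 + 1.58*i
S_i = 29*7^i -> [29, 203, 1421, 9947, 69629]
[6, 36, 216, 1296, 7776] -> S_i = 6*6^i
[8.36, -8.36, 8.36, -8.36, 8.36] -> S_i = 8.36*(-1.00)^i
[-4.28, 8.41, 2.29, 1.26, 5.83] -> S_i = Random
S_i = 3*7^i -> [3, 21, 147, 1029, 7203]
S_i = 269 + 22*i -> [269, 291, 313, 335, 357]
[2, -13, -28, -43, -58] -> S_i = 2 + -15*i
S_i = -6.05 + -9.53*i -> [-6.05, -15.58, -25.11, -34.64, -44.17]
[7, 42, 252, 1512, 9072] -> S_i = 7*6^i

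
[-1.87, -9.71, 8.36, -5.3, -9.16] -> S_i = Random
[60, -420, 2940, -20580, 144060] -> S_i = 60*-7^i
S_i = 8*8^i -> [8, 64, 512, 4096, 32768]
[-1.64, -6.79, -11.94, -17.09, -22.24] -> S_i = -1.64 + -5.15*i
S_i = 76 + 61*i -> [76, 137, 198, 259, 320]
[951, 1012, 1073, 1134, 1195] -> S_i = 951 + 61*i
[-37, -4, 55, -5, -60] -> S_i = Random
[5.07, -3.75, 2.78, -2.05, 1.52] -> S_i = 5.07*(-0.74)^i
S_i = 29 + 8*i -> [29, 37, 45, 53, 61]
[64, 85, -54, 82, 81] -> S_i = Random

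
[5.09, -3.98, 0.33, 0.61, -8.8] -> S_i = Random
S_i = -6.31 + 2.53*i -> [-6.31, -3.78, -1.25, 1.28, 3.81]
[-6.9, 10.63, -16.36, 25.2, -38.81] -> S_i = -6.90*(-1.54)^i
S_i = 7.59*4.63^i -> [7.59, 35.14, 162.71, 753.33, 3487.91]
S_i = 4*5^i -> [4, 20, 100, 500, 2500]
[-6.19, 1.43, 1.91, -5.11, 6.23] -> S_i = Random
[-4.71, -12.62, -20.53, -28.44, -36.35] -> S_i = -4.71 + -7.91*i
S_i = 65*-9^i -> [65, -585, 5265, -47385, 426465]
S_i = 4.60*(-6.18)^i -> [4.6, -28.43, 175.69, -1085.73, 6709.83]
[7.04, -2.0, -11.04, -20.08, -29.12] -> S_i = 7.04 + -9.04*i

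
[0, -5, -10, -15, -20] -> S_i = 0 + -5*i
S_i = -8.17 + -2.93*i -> [-8.17, -11.1, -14.03, -16.96, -19.89]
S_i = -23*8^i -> [-23, -184, -1472, -11776, -94208]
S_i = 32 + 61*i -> [32, 93, 154, 215, 276]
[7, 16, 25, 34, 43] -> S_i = 7 + 9*i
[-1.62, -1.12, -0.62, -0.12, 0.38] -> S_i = -1.62 + 0.50*i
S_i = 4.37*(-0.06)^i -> [4.37, -0.26, 0.02, -0.0, 0.0]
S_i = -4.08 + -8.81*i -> [-4.08, -12.89, -21.7, -30.51, -39.32]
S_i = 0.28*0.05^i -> [0.28, 0.01, 0.0, 0.0, 0.0]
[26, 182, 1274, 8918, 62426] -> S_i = 26*7^i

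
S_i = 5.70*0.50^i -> [5.7, 2.85, 1.42, 0.71, 0.36]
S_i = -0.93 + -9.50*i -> [-0.93, -10.43, -19.93, -29.43, -38.93]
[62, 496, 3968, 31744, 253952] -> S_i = 62*8^i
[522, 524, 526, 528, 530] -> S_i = 522 + 2*i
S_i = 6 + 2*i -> [6, 8, 10, 12, 14]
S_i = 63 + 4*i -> [63, 67, 71, 75, 79]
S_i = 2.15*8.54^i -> [2.15, 18.36, 156.8, 1339.1, 11435.89]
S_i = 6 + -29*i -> [6, -23, -52, -81, -110]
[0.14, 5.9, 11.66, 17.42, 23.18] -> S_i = 0.14 + 5.76*i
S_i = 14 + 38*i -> [14, 52, 90, 128, 166]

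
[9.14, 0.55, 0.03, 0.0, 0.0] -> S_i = 9.14*0.06^i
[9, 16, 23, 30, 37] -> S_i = 9 + 7*i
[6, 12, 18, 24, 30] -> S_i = 6 + 6*i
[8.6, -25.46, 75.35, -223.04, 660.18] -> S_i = 8.60*(-2.96)^i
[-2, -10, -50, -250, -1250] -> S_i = -2*5^i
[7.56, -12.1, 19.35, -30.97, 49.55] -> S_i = 7.56*(-1.60)^i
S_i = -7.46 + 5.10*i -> [-7.46, -2.36, 2.74, 7.84, 12.94]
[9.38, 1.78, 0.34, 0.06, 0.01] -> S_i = 9.38*0.19^i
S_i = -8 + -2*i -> [-8, -10, -12, -14, -16]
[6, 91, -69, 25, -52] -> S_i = Random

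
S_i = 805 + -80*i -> [805, 725, 645, 565, 485]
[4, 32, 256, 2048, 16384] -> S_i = 4*8^i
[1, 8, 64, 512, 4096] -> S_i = 1*8^i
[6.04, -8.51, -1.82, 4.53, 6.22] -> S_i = Random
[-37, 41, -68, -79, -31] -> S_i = Random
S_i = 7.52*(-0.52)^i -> [7.52, -3.91, 2.03, -1.06, 0.55]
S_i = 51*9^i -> [51, 459, 4131, 37179, 334611]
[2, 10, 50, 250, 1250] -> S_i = 2*5^i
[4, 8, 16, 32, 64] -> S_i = 4*2^i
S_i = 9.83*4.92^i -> [9.83, 48.36, 237.95, 1170.71, 5759.89]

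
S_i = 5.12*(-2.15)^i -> [5.12, -11.01, 23.67, -50.88, 109.4]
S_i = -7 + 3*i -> [-7, -4, -1, 2, 5]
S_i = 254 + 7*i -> [254, 261, 268, 275, 282]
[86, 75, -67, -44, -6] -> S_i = Random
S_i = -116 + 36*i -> [-116, -80, -44, -8, 28]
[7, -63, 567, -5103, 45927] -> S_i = 7*-9^i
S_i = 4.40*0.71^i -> [4.4, 3.12, 2.22, 1.57, 1.12]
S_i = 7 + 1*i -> [7, 8, 9, 10, 11]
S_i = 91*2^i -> [91, 182, 364, 728, 1456]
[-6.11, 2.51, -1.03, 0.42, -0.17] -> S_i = -6.11*(-0.41)^i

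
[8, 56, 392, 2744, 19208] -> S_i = 8*7^i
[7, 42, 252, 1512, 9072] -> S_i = 7*6^i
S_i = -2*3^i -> [-2, -6, -18, -54, -162]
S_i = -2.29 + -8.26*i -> [-2.29, -10.55, -18.81, -27.07, -35.33]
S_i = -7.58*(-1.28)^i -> [-7.58, 9.7, -12.42, 15.9, -20.35]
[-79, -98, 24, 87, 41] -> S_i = Random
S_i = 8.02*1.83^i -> [8.02, 14.68, 26.86, 49.15, 89.95]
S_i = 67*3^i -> [67, 201, 603, 1809, 5427]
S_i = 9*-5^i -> [9, -45, 225, -1125, 5625]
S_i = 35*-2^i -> [35, -70, 140, -280, 560]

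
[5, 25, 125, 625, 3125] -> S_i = 5*5^i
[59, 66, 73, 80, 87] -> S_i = 59 + 7*i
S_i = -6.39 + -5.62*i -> [-6.39, -12.01, -17.63, -23.25, -28.87]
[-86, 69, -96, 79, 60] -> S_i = Random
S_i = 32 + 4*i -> [32, 36, 40, 44, 48]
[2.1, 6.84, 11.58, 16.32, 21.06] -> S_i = 2.10 + 4.74*i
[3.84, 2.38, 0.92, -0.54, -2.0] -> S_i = 3.84 + -1.46*i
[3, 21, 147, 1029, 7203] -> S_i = 3*7^i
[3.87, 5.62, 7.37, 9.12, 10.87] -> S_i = 3.87 + 1.75*i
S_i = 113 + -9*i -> [113, 104, 95, 86, 77]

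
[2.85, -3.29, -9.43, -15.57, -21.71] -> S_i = 2.85 + -6.14*i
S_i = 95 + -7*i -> [95, 88, 81, 74, 67]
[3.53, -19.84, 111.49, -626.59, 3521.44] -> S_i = 3.53*(-5.62)^i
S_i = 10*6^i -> [10, 60, 360, 2160, 12960]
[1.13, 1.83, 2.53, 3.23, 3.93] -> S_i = 1.13 + 0.70*i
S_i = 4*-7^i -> [4, -28, 196, -1372, 9604]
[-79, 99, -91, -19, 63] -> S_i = Random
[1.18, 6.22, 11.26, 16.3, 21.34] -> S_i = 1.18 + 5.04*i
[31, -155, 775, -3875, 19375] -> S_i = 31*-5^i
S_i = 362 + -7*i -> [362, 355, 348, 341, 334]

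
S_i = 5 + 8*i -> [5, 13, 21, 29, 37]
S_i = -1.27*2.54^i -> [-1.27, -3.23, -8.19, -20.81, -52.86]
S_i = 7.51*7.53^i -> [7.51, 56.55, 425.82, 3206.45, 24144.59]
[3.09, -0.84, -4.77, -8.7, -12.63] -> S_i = 3.09 + -3.93*i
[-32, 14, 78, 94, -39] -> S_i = Random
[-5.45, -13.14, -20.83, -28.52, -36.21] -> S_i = -5.45 + -7.69*i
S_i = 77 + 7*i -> [77, 84, 91, 98, 105]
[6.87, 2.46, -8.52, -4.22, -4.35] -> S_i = Random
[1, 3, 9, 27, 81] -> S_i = 1*3^i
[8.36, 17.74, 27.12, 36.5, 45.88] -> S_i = 8.36 + 9.38*i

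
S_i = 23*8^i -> [23, 184, 1472, 11776, 94208]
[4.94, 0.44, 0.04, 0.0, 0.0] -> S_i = 4.94*0.09^i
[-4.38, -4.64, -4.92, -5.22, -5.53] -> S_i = -4.38*1.06^i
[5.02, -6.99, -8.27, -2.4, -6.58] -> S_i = Random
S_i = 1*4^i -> [1, 4, 16, 64, 256]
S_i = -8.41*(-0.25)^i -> [-8.41, 2.1, -0.53, 0.13, -0.03]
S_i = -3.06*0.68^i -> [-3.06, -2.08, -1.41, -0.96, -0.65]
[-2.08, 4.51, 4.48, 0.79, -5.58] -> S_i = Random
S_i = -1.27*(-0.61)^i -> [-1.27, 0.77, -0.47, 0.29, -0.18]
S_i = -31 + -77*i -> [-31, -108, -185, -262, -339]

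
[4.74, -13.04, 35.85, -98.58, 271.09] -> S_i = 4.74*(-2.75)^i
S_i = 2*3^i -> [2, 6, 18, 54, 162]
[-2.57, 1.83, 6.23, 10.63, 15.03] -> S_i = -2.57 + 4.40*i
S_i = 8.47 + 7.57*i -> [8.47, 16.04, 23.61, 31.18, 38.75]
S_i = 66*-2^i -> [66, -132, 264, -528, 1056]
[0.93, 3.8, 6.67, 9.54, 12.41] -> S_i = 0.93 + 2.87*i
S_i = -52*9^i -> [-52, -468, -4212, -37908, -341172]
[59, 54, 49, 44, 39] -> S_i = 59 + -5*i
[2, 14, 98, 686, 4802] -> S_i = 2*7^i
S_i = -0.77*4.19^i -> [-0.77, -3.23, -13.52, -56.64, -237.33]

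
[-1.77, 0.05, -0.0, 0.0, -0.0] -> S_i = -1.77*(-0.03)^i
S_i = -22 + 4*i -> [-22, -18, -14, -10, -6]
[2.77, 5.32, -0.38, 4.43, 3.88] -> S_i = Random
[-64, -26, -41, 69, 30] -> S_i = Random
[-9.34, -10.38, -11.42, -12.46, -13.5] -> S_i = -9.34 + -1.04*i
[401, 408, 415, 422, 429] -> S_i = 401 + 7*i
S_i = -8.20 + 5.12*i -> [-8.2, -3.08, 2.04, 7.16, 12.28]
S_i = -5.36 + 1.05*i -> [-5.36, -4.31, -3.26, -2.21, -1.16]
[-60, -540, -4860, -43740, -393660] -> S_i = -60*9^i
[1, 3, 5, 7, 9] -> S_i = 1 + 2*i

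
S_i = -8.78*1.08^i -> [-8.78, -9.48, -10.24, -11.06, -11.95]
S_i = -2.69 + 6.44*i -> [-2.69, 3.75, 10.19, 16.63, 23.07]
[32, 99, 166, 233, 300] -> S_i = 32 + 67*i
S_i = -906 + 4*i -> [-906, -902, -898, -894, -890]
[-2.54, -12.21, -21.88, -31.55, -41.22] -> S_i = -2.54 + -9.67*i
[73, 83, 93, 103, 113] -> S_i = 73 + 10*i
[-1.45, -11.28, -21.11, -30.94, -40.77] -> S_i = -1.45 + -9.83*i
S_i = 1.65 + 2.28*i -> [1.65, 3.93, 6.21, 8.49, 10.77]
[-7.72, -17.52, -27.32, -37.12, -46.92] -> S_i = -7.72 + -9.80*i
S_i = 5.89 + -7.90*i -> [5.89, -2.01, -9.91, -17.81, -25.71]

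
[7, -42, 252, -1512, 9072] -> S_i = 7*-6^i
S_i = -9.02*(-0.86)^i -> [-9.02, 7.76, -6.67, 5.74, -4.93]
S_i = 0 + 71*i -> [0, 71, 142, 213, 284]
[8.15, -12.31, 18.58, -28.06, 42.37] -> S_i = 8.15*(-1.51)^i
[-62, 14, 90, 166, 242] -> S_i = -62 + 76*i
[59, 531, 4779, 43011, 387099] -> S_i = 59*9^i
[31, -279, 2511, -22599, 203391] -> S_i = 31*-9^i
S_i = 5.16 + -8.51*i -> [5.16, -3.35, -11.86, -20.37, -28.88]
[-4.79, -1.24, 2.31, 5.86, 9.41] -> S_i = -4.79 + 3.55*i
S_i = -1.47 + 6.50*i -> [-1.47, 5.03, 11.53, 18.03, 24.53]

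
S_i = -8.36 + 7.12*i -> [-8.36, -1.24, 5.88, 13.0, 20.12]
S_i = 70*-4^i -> [70, -280, 1120, -4480, 17920]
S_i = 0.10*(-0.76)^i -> [0.1, -0.08, 0.06, -0.04, 0.03]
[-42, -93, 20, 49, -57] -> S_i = Random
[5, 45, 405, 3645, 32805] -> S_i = 5*9^i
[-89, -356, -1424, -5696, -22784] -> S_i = -89*4^i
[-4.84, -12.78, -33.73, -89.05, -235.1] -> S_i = -4.84*2.64^i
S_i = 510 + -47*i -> [510, 463, 416, 369, 322]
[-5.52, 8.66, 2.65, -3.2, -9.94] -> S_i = Random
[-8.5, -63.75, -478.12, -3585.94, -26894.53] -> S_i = -8.50*7.50^i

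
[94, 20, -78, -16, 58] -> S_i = Random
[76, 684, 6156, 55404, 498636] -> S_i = 76*9^i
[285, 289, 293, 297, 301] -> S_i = 285 + 4*i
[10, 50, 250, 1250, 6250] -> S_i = 10*5^i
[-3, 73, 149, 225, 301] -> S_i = -3 + 76*i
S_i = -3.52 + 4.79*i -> [-3.52, 1.27, 6.06, 10.85, 15.64]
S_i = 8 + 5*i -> [8, 13, 18, 23, 28]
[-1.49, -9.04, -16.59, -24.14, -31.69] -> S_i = -1.49 + -7.55*i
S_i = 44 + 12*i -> [44, 56, 68, 80, 92]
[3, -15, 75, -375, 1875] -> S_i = 3*-5^i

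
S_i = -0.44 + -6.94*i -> [-0.44, -7.38, -14.32, -21.26, -28.2]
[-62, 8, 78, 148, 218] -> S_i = -62 + 70*i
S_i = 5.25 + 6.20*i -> [5.25, 11.45, 17.65, 23.85, 30.05]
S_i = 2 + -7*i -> [2, -5, -12, -19, -26]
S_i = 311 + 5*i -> [311, 316, 321, 326, 331]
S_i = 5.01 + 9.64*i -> [5.01, 14.65, 24.29, 33.93, 43.57]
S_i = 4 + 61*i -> [4, 65, 126, 187, 248]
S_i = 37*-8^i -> [37, -296, 2368, -18944, 151552]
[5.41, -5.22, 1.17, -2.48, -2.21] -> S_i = Random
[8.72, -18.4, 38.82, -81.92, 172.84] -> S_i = 8.72*(-2.11)^i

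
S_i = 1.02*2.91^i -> [1.02, 2.97, 8.64, 25.14, 73.14]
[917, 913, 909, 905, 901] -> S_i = 917 + -4*i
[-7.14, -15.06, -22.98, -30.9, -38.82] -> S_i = -7.14 + -7.92*i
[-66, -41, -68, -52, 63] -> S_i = Random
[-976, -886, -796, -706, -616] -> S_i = -976 + 90*i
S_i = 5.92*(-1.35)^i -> [5.92, -7.99, 10.79, -14.57, 19.66]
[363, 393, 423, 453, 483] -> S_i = 363 + 30*i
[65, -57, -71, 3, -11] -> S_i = Random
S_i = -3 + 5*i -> [-3, 2, 7, 12, 17]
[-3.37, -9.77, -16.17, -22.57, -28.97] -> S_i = -3.37 + -6.40*i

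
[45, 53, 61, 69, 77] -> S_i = 45 + 8*i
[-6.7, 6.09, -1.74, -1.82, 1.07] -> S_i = Random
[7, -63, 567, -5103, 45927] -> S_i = 7*-9^i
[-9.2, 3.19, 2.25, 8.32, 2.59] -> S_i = Random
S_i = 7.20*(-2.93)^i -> [7.2, -21.1, 61.81, -181.11, 530.64]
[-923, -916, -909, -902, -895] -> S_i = -923 + 7*i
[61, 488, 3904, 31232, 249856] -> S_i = 61*8^i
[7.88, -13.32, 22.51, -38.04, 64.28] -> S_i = 7.88*(-1.69)^i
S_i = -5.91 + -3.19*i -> [-5.91, -9.1, -12.29, -15.48, -18.67]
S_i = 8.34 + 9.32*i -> [8.34, 17.66, 26.98, 36.3, 45.62]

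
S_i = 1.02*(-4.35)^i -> [1.02, -4.44, 19.3, -83.96, 365.22]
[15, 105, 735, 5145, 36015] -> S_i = 15*7^i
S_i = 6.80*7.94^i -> [6.8, 53.99, 428.7, 3403.85, 27026.57]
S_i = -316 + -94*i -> [-316, -410, -504, -598, -692]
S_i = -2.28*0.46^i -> [-2.28, -1.05, -0.48, -0.22, -0.1]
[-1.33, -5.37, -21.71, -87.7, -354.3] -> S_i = -1.33*4.04^i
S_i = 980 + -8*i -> [980, 972, 964, 956, 948]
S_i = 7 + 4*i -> [7, 11, 15, 19, 23]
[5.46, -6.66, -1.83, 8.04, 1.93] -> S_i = Random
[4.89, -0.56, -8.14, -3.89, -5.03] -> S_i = Random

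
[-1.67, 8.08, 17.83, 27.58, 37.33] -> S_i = -1.67 + 9.75*i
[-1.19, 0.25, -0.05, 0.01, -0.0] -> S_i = -1.19*(-0.21)^i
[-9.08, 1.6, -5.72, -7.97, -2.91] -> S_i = Random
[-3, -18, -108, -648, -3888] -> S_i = -3*6^i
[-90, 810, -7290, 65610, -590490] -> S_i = -90*-9^i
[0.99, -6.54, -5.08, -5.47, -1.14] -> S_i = Random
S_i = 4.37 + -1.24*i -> [4.37, 3.13, 1.89, 0.65, -0.59]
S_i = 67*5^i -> [67, 335, 1675, 8375, 41875]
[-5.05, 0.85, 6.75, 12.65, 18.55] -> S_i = -5.05 + 5.90*i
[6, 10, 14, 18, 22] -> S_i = 6 + 4*i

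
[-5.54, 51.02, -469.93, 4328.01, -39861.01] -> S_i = -5.54*(-9.21)^i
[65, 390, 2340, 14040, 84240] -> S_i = 65*6^i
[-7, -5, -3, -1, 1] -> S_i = -7 + 2*i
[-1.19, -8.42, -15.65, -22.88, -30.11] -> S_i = -1.19 + -7.23*i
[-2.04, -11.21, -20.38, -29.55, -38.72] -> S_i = -2.04 + -9.17*i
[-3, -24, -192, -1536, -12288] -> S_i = -3*8^i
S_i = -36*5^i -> [-36, -180, -900, -4500, -22500]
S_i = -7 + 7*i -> [-7, 0, 7, 14, 21]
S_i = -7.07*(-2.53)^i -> [-7.07, 17.89, -45.25, 114.49, -289.67]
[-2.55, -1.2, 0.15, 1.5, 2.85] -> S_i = -2.55 + 1.35*i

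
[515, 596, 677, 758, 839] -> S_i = 515 + 81*i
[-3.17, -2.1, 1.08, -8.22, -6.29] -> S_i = Random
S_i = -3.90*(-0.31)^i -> [-3.9, 1.21, -0.37, 0.12, -0.04]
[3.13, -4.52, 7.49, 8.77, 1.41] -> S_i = Random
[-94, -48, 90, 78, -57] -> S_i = Random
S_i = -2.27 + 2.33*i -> [-2.27, 0.06, 2.39, 4.72, 7.05]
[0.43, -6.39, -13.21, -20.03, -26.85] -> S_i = 0.43 + -6.82*i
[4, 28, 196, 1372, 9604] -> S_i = 4*7^i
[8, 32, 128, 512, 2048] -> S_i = 8*4^i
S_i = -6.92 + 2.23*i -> [-6.92, -4.69, -2.46, -0.23, 2.0]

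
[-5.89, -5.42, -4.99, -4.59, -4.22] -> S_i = -5.89*0.92^i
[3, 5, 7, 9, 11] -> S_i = 3 + 2*i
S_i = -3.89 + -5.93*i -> [-3.89, -9.82, -15.75, -21.68, -27.61]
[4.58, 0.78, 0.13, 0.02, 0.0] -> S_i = 4.58*0.17^i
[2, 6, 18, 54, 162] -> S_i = 2*3^i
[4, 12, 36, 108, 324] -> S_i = 4*3^i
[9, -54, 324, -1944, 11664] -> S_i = 9*-6^i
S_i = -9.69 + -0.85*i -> [-9.69, -10.54, -11.39, -12.24, -13.09]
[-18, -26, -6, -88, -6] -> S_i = Random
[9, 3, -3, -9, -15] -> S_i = 9 + -6*i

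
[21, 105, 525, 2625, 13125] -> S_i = 21*5^i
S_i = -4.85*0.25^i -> [-4.85, -1.21, -0.3, -0.08, -0.02]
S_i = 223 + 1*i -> [223, 224, 225, 226, 227]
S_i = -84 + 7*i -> [-84, -77, -70, -63, -56]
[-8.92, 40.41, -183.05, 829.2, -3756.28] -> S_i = -8.92*(-4.53)^i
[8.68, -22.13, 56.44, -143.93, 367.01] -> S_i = 8.68*(-2.55)^i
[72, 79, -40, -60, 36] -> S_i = Random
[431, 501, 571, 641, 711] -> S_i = 431 + 70*i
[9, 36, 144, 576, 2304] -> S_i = 9*4^i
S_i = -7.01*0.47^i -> [-7.01, -3.29, -1.55, -0.73, -0.34]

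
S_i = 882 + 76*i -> [882, 958, 1034, 1110, 1186]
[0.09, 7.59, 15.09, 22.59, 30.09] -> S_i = 0.09 + 7.50*i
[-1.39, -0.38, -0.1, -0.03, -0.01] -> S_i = -1.39*0.27^i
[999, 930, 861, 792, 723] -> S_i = 999 + -69*i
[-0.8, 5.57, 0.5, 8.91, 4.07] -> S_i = Random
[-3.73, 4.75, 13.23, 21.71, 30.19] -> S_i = -3.73 + 8.48*i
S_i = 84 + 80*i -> [84, 164, 244, 324, 404]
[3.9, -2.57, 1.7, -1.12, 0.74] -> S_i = 3.90*(-0.66)^i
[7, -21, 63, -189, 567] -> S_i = 7*-3^i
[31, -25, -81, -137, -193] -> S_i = 31 + -56*i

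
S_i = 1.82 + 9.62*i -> [1.82, 11.44, 21.06, 30.68, 40.3]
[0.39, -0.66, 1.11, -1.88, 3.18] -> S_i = 0.39*(-1.69)^i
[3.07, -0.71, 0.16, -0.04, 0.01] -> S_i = 3.07*(-0.23)^i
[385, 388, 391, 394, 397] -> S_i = 385 + 3*i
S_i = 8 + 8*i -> [8, 16, 24, 32, 40]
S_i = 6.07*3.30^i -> [6.07, 20.03, 66.1, 218.14, 719.85]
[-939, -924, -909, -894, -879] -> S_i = -939 + 15*i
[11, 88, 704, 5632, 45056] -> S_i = 11*8^i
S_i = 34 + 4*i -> [34, 38, 42, 46, 50]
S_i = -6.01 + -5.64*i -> [-6.01, -11.65, -17.29, -22.93, -28.57]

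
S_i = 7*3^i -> [7, 21, 63, 189, 567]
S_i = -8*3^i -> [-8, -24, -72, -216, -648]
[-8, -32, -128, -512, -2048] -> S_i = -8*4^i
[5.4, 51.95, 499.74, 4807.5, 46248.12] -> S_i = 5.40*9.62^i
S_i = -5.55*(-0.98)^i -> [-5.55, 5.44, -5.33, 5.22, -5.12]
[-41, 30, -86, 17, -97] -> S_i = Random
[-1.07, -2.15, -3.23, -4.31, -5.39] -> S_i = -1.07 + -1.08*i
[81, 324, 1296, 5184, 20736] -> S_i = 81*4^i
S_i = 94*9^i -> [94, 846, 7614, 68526, 616734]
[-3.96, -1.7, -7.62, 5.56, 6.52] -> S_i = Random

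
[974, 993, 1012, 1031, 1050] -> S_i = 974 + 19*i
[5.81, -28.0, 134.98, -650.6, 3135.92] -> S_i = 5.81*(-4.82)^i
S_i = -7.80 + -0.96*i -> [-7.8, -8.76, -9.72, -10.68, -11.64]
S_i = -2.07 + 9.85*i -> [-2.07, 7.78, 17.63, 27.48, 37.33]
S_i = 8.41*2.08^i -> [8.41, 17.49, 36.39, 75.68, 157.42]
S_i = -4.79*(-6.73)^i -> [-4.79, 32.24, -216.95, 1460.09, -9826.43]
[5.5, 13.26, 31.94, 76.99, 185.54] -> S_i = 5.50*2.41^i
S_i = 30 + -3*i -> [30, 27, 24, 21, 18]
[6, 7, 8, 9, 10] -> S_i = 6 + 1*i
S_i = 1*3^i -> [1, 3, 9, 27, 81]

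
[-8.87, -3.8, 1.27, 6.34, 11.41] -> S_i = -8.87 + 5.07*i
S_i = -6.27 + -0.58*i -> [-6.27, -6.85, -7.43, -8.01, -8.59]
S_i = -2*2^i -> [-2, -4, -8, -16, -32]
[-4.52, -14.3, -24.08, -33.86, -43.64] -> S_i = -4.52 + -9.78*i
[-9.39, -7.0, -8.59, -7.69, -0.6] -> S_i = Random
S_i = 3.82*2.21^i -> [3.82, 8.44, 18.66, 41.23, 91.12]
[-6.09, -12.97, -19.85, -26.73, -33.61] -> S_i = -6.09 + -6.88*i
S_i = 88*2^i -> [88, 176, 352, 704, 1408]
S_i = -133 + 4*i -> [-133, -129, -125, -121, -117]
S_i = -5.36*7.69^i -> [-5.36, -41.22, -316.97, -2437.5, -18744.34]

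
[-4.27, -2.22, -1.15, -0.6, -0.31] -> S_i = -4.27*0.52^i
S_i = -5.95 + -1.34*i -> [-5.95, -7.29, -8.63, -9.97, -11.31]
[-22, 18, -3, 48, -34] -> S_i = Random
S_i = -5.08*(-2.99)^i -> [-5.08, 15.19, -45.42, 135.79, -406.02]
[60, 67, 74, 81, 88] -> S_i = 60 + 7*i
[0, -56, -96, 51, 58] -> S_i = Random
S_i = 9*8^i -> [9, 72, 576, 4608, 36864]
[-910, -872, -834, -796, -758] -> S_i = -910 + 38*i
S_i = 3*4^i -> [3, 12, 48, 192, 768]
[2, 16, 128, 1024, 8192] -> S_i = 2*8^i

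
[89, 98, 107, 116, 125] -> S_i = 89 + 9*i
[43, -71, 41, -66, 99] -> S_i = Random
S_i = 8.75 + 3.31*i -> [8.75, 12.06, 15.37, 18.68, 21.99]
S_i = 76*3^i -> [76, 228, 684, 2052, 6156]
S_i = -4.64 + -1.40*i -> [-4.64, -6.04, -7.44, -8.84, -10.24]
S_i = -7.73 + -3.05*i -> [-7.73, -10.78, -13.83, -16.88, -19.93]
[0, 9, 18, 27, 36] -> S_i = 0 + 9*i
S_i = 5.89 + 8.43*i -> [5.89, 14.32, 22.75, 31.18, 39.61]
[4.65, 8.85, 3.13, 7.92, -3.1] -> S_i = Random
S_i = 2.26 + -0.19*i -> [2.26, 2.07, 1.88, 1.69, 1.5]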